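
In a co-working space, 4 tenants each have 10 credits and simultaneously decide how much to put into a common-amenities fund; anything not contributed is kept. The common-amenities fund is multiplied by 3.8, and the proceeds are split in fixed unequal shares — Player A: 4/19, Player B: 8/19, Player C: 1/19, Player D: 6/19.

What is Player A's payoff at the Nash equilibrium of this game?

For player j, contributing a unit is worthwhile iff 3.8 × (j's share) ≥ 1, i.e. iff j's share is at least 0.2632.
Player B and Player D clear that bar, contributing 10 each; the remaining 2 contribute 0. Total contributed: 20.
Player A keeps 10 and receives 3.8 × 20 × 4/19 = 16.00 from the common-amenities fund, for a payoff of 26.00.

26.00 credits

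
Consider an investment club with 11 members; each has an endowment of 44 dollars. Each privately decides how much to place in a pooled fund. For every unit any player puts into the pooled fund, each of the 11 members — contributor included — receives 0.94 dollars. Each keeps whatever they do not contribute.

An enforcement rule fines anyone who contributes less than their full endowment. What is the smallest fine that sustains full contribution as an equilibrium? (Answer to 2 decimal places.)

Given the others contribute fully, the best deviation is to contribute 0 (any partial contribution still incurs the fine and gives up units whose private return 0.94 is below 1).
Deviating from 44 to 0 saves 44 dollars but forfeits the deviator's share of the drop in the pooled fund: 0.94 × 44 = 41.36.
So the deviation gain is 44 − 41.36 = 2.64, and the fine must be at least 2.64 dollars to wipe it out.

2.64 dollars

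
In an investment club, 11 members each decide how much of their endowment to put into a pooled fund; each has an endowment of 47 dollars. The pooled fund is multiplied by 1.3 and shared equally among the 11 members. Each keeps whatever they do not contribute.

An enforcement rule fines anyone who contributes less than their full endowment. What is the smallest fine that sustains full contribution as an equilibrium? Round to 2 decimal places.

Given the others contribute fully, the best deviation is to contribute 0 (any partial contribution still incurs the fine and gives up units whose private return 0.1182 is below 1).
Deviating from 47 to 0 saves 47 dollars but forfeits the deviator's share of the drop in the pooled fund: 1.3/11 × 47 = 5.55.
So the deviation gain is 47 − 5.55 = 41.45, and the fine must be at least 41.45 dollars to wipe it out.

41.45 dollars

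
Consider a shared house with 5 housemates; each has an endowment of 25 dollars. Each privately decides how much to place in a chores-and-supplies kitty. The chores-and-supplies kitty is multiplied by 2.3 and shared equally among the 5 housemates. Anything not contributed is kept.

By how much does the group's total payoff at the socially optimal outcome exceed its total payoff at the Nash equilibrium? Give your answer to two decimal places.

162.50 dollars

Each contributed unit returns 2.3/5 = 0.4600 to its contributor — below 1 — so contributing 0 is dominant for every player. At the Nash equilibrium everyone keeps their 25, and the group total is 5 × 25 = 125.
Each contributed unit returns 2.300 to the group as a whole (0.4600 to each of 5 players), which exceeds 1, so the social optimum is full contribution: group total = 2.300 × 125 = 287.50.
Efficiency loss = 287.50 − 125 = 162.50.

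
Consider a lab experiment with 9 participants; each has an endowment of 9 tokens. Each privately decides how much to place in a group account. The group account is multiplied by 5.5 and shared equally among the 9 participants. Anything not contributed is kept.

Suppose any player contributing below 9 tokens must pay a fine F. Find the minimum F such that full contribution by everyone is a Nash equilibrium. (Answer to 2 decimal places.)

3.50 tokens

Given the others contribute fully, the best deviation is to contribute 0 (any partial contribution still incurs the fine and gives up units whose private return 0.6111 is below 1).
Deviating from 9 to 0 saves 9 tokens but forfeits the deviator's share of the drop in the group account: 5.5/9 × 9 = 5.50.
So the deviation gain is 9 − 5.50 = 3.50, and the fine must be at least 3.50 tokens to wipe it out.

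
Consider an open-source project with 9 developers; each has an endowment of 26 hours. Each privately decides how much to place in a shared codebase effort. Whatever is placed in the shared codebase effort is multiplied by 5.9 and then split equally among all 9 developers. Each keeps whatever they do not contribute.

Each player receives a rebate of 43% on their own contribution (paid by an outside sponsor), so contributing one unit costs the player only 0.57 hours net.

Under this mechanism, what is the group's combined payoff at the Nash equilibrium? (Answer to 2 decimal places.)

The effective private return per unit is now (5.9/9) / 0.57 = 1.1501 > 1, so every player's dominant strategy flips to full contribution.
At the Nash equilibrium everyone contributes 26. Group total payoff = 9 × (26 × 0.43 + 5.9 × 26) = 1481.22.

1481.22 hours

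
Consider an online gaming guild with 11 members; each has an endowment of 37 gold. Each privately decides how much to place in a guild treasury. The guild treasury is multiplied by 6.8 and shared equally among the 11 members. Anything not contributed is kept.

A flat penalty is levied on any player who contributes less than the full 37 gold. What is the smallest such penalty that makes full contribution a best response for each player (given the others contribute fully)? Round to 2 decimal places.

Given the others contribute fully, the best deviation is to contribute 0 (any partial contribution still incurs the fine and gives up units whose private return 0.6182 is below 1).
Deviating from 37 to 0 saves 37 gold but forfeits the deviator's share of the drop in the guild treasury: 6.8/11 × 37 = 22.87.
So the deviation gain is 37 − 22.87 = 14.13, and the fine must be at least 14.13 gold to wipe it out.

14.13 gold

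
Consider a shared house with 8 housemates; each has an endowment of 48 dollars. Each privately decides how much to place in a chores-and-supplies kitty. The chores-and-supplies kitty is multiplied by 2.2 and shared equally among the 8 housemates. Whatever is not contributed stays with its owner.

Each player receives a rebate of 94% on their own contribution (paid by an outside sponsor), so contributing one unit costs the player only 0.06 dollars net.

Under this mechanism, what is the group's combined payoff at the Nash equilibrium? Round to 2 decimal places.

1205.76 dollars

The effective private return per unit is now (2.2/8) / 0.06 = 4.5833 > 1, so every player's dominant strategy flips to full contribution.
So the Nash equilibrium is full contribution by all 8; the group earns 8 × (48 × 0.94 + 2.2 × 48) = 1205.76.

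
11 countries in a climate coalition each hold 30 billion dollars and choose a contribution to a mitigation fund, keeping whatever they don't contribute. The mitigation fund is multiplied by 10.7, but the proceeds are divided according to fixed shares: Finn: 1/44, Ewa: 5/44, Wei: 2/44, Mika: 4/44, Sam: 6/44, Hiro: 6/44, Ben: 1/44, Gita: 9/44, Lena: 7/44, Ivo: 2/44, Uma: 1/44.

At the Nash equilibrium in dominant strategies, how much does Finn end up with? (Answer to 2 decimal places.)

66.48 billion dollars

A player with share s gets back 10.7·s per unit contributed, so full contribution is dominant for anyone with s > 1/10.7 = 0.0935 and zero contribution is dominant for anyone below.
Ewa, Sam, Hiro, Gita and Lena clear that bar, contributing 30 each; the remaining 6 contribute 0. Total contributed: 150.
Finn keeps 30 and receives 10.7 × 150 × 1/44 = 36.48 from the mitigation fund, for a payoff of 66.48.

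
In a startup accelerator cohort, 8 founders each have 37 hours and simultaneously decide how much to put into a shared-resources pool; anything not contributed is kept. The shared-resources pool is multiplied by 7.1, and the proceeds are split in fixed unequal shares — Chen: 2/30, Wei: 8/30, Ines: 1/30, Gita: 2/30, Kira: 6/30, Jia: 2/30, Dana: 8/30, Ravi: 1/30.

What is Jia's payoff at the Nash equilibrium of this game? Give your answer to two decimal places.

89.54 hours

Each unit j contributes comes back to j as 7.1 × (j's share), so j prefers to contribute only if that share exceeds 1/7.1 = 0.1408; otherwise keeping the unit dominates.
Wei, Kira and Dana are above the threshold, contributing 37 each; the remaining 5 contribute 0. Total contributed: 111.
Jia keeps 37 and receives 7.1 × 111 × 2/30 = 52.54 from the shared-resources pool, for a payoff of 89.54.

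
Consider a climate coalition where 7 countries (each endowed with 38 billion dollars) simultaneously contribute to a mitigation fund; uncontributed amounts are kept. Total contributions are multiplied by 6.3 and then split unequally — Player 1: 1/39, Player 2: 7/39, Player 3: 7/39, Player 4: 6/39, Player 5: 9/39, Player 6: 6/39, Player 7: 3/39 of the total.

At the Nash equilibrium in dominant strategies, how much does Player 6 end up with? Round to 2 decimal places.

Each unit j contributes comes back to j as 6.3 × (j's share), so j prefers to contribute only if that share exceeds 1/6.3 = 0.1587; otherwise keeping the unit dominates.
Player 2, Player 3 and Player 5 clear that bar, contributing 38 each; the remaining 4 contribute 0. Total contributed: 114.
Player 6 keeps 38 and receives 6.3 × 114 × 6/39 = 110.49 from the mitigation fund, for a payoff of 148.49.

148.49 billion dollars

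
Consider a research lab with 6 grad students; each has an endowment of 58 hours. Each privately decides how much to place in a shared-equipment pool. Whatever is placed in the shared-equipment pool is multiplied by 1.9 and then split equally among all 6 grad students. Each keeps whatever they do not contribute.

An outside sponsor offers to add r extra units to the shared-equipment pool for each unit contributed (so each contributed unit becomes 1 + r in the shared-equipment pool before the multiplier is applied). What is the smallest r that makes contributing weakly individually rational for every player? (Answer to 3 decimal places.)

2.158

With matching at rate r, one contributed unit becomes (1 + r) in the shared-equipment pool and returns 1.9 × (1 + r) / 6 to the contributor.
Setting this equal to 1: 1 + r = 6/1.9 = 3.1579.
So the minimum matching rate is r = 3.1579 − 1 = 2.158.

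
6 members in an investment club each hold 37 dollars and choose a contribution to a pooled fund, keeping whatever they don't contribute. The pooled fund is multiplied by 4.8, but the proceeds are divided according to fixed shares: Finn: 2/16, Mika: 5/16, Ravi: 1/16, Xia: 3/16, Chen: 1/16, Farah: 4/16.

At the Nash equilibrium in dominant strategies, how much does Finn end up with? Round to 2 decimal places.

Player j's private return per contributed unit is 4.8 × (j's share). Contributing is weakly dominant for j when that share is at least 1/4.8 = 0.2083, and contributing 0 is dominant otherwise.
Mika and Farah clear that bar, contributing 37 each; the remaining 4 contribute 0. Total contributed: 74.
Finn keeps 37 and receives 4.8 × 74 × 2/16 = 44.40 from the pooled fund, for a payoff of 81.40.

81.40 dollars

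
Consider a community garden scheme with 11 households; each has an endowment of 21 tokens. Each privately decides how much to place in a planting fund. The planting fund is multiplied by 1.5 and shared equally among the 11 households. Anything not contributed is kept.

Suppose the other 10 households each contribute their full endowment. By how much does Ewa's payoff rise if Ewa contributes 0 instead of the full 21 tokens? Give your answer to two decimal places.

Switching from a contribution of 21 to 0 lets Ewa keep an extra 21 tokens, but lowers the planting fund by 21, which costs Ewa their own share of that drop: 1.5/11 × 21 = 2.86.
Net gain = 21 − 2.86 = 18.14. The private return per contributed unit (0.1364) is below 1, so free-riding is indeed the best response regardless of what the others do.

18.14 tokens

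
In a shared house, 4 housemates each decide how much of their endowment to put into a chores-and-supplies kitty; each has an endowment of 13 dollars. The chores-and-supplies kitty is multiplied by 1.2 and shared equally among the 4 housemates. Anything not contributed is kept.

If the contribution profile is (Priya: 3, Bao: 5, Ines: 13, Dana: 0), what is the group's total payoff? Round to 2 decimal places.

Total contributed: 3 + 5 + 13 + 0 = 21; total kept: 4 × 13 − 21 = 31.
The chores-and-supplies kitty pays out 1.2 × 21 = 25.20 in aggregate.
Group total = 31 + 25.20 = 56.20.

56.20 dollars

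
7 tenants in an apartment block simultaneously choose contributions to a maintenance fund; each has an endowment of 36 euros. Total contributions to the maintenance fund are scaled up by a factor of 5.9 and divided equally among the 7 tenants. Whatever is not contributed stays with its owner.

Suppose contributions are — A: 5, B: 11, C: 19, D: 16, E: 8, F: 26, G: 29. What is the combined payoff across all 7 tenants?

Total contributed: 5 + 11 + 19 + 16 + 8 + 26 + 29 = 114; total kept: 7 × 36 − 114 = 138.
The maintenance fund pays out 5.9 × 114 = 672.60 in aggregate.
Group total = 138 + 672.60 = 810.60.

810.60 euros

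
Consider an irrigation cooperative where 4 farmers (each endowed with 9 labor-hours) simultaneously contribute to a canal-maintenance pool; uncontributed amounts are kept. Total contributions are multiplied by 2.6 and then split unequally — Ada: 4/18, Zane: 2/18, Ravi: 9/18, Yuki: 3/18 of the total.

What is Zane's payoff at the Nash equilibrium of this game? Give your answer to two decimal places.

A player with share s gets back 2.6·s per unit contributed, so full contribution is dominant for anyone with s > 1/2.6 = 0.3846 and zero contribution is dominant for anyone below.
The only share above 0.3846 is Ravi's 9/18, contributing 9; the remaining 3 contribute 0. Total contributed: 9.
Zane keeps 9 and receives 2.6 × 9 × 2/18 = 2.60 from the canal-maintenance pool, for a payoff of 11.60.

11.60 labor-hours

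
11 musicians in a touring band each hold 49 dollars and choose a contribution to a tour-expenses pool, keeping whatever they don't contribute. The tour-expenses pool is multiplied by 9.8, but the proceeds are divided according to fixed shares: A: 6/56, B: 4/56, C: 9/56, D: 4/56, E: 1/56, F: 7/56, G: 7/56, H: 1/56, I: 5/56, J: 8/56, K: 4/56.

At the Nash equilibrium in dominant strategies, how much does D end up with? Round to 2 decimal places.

220.50 dollars

For player j, contributing a unit is worthwhile iff 9.8 × (j's share) ≥ 1, i.e. iff j's share is at least 0.1020.
A, C, F, G and J clear that bar, contributing 49 each; the remaining 6 contribute 0. Total contributed: 245.
D keeps 49 and receives 9.8 × 245 × 4/56 = 171.50 from the tour-expenses pool, for a payoff of 220.50.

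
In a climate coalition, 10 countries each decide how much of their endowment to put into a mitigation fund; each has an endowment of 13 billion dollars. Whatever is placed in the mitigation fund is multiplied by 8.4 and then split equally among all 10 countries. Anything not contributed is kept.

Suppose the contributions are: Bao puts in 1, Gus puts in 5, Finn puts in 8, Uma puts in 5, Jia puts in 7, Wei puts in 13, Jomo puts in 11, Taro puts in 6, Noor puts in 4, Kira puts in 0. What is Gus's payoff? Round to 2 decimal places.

Total contributed: 1 + 5 + 8 + 5 + 7 + 13 + 11 + 6 + 4 + 0 = 60.
Each receives 8.4 × 60 / 10 = 50.40 from the mitigation fund.
Gus keeps 13 − 5 = 8, so Gus's payoff is 8 + 50.40 = 58.40.

58.40 billion dollars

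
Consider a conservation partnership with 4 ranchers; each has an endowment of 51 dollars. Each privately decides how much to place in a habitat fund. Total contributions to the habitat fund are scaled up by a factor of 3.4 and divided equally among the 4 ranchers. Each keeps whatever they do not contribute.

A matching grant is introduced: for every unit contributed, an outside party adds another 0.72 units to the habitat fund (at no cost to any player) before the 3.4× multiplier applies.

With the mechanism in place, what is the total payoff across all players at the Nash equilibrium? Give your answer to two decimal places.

1192.99 dollars

With the mechanism, a contributed unit returns 3.4 × 1.72 / 4 = 1.4620 per unit of net cost to the contributor — now above 1 — so contributing fully is weakly dominant for every player.
At the Nash equilibrium everyone contributes 51. Group total payoff = 3.4 × 1.72 × 204 = 1192.99.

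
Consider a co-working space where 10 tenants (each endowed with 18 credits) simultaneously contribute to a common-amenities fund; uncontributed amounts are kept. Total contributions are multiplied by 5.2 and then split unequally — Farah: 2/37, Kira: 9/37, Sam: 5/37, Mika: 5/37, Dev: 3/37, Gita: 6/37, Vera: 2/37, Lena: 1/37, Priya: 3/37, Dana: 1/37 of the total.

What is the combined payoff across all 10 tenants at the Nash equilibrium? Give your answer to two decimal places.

255.60 credits

Player j's private return per contributed unit is 5.2 × (j's share). Contributing is weakly dominant for j when that share is at least 1/5.2 = 0.1923, and contributing 0 is dominant otherwise.
Kira alone (share 9/37) is above the threshold, contributing 18; the remaining 9 contribute 0. Total contributed: 18.
The common-amenities fund pays out 5.2 × 18 = 93.60 in total (split across the unequal shares, but the aggregate is all that matters for the group sum).
The 9 free-riders keep 18 each, adding 162. Group total = 162 + 93.60 = 255.60.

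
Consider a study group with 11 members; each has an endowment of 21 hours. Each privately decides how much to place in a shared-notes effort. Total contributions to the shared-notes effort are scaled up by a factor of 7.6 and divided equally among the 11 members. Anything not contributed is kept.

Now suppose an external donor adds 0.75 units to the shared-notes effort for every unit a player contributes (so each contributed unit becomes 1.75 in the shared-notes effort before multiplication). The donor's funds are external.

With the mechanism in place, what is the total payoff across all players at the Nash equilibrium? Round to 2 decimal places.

3072.30 hours

Under the mechanism each unit contributed yields 7.6 × 1.75 / 11 = 1.2091 back to its contributor per unit of net cost, which exceeds 1, making full contribution the dominant choice for everyone.
So the Nash equilibrium is full contribution by all 11; the group earns 7.6 × 1.75 × 231 = 3072.30.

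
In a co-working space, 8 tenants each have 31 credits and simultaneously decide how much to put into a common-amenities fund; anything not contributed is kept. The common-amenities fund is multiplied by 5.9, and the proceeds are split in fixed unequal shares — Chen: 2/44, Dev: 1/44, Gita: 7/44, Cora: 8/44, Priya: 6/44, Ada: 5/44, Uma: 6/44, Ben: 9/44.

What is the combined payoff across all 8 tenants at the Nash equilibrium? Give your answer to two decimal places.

551.80 credits

Each unit j contributes comes back to j as 5.9 × (j's share), so j prefers to contribute only if that share exceeds 1/5.9 = 0.1695; otherwise keeping the unit dominates.
Cora and Ben are above the threshold, contributing 31 each; the remaining 6 contribute 0. Total contributed: 62.
The common-amenities fund pays out 5.9 × 62 = 365.80 in total (split across the unequal shares, but the aggregate is all that matters for the group sum).
The 6 free-riders keep 31 each, adding 186. Group total = 186 + 365.80 = 551.80.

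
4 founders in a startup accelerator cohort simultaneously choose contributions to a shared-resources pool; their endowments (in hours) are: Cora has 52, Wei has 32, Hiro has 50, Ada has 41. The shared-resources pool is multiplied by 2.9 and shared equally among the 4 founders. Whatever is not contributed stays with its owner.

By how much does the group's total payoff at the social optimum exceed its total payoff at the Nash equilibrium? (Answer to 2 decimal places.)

The private return per contributed unit is 2.9/4 = 0.7250 < 1 for every player regardless of endowment, so the Nash equilibrium is zero contribution and the group total is Σ E_j = 52 + 32 + 50 + 41 = 175.
Each contributed unit returns 2.900 to the group, so the social optimum is full contribution by everyone: group total = 2.900 × 175 = 507.50.
Efficiency loss = (2.900 − 1) × 175 = 332.50.

332.50 hours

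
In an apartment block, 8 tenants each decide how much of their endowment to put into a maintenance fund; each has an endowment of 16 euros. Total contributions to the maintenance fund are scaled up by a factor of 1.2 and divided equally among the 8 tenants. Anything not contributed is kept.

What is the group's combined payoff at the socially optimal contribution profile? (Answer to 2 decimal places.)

153.60 euros

Each contributed unit returns 1.200 to the group as a whole (0.1500 to each of 8 players), which exceeds 1, so the social optimum is full contribution: group total = 1.200 × 128 = 153.60.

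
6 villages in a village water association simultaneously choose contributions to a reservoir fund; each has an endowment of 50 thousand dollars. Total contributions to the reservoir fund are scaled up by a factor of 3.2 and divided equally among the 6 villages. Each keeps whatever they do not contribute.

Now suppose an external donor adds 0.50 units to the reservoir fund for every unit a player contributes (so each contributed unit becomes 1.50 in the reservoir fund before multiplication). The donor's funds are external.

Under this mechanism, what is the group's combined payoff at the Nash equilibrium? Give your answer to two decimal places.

Even with the mechanism, each unit contributed returns only 3.2 × 1.50 / 6 = 0.8000 per unit of net cost, so contributing nothing is still dominant.
Everyone keeps their endowment and the group total is 6 × 50 = 300.

300.00 thousand dollars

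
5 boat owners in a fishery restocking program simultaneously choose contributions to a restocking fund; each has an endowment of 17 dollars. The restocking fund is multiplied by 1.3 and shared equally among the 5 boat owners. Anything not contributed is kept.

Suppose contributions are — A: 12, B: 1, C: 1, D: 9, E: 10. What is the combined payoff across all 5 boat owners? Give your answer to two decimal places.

94.90 dollars

Total contributed: 12 + 1 + 1 + 9 + 10 = 33; total kept: 5 × 17 − 33 = 52.
The restocking fund pays out 1.3 × 33 = 42.90 in aggregate.
Group total = 52 + 42.90 = 94.90.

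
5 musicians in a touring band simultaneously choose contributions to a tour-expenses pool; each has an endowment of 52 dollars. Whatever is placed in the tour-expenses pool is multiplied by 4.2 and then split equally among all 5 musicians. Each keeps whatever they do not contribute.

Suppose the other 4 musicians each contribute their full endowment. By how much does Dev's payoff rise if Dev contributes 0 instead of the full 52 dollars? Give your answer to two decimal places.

8.32 dollars

Switching from a contribution of 52 to 0 lets Dev keep an extra 52 dollars, but lowers the tour-expenses pool by 52, which costs Dev their own share of that drop: 4.2/5 × 52 = 43.68.
Net gain = 52 − 43.68 = 8.32. The private return per contributed unit (0.8400) is below 1, so free-riding is indeed the best response regardless of what the others do.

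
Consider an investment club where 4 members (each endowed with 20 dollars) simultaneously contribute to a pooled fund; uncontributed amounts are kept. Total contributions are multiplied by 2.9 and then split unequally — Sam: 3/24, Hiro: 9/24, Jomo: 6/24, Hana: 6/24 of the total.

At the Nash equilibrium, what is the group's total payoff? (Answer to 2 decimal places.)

Each unit j contributes comes back to j as 2.9 × (j's share), so j prefers to contribute only if that share exceeds 1/2.9 = 0.3448; otherwise keeping the unit dominates.
The only share above 0.3448 is Hiro's 9/24, contributing 20; the remaining 3 contribute 0. Total contributed: 20.
The pooled fund pays out 2.9 × 20 = 58.00 in total (split across the unequal shares, but the aggregate is all that matters for the group sum).
The 3 free-riders keep 20 each, adding 60. Group total = 60 + 58.00 = 118.00.

118.00 dollars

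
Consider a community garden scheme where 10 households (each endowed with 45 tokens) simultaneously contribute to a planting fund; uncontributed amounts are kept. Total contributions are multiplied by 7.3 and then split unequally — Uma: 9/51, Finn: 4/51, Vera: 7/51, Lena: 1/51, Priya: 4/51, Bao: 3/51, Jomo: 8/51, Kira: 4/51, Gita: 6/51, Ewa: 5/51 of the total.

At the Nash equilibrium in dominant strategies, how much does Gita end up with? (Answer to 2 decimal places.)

160.94 tokens

For player j, contributing a unit is worthwhile iff 7.3 × (j's share) ≥ 1, i.e. iff j's share is at least 0.1370.
The shares above 0.1370 belong to Uma, Vera and Jomo, contributing 45 each; the remaining 7 contribute 0. Total contributed: 135.
Gita keeps 45 and receives 7.3 × 135 × 6/51 = 115.94 from the planting fund, for a payoff of 160.94.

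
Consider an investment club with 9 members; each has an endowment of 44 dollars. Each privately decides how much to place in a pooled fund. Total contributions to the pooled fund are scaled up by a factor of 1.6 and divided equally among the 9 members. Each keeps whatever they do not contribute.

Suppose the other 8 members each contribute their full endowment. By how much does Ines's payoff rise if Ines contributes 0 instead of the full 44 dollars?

Switching from a contribution of 44 to 0 lets Ines keep an extra 44 dollars, but lowers the pooled fund by 44, which costs Ines their own share of that drop: 1.6/9 × 44 = 7.82.
Net gain = 44 − 7.82 = 36.18. The private return per contributed unit (0.1778) is below 1, so free-riding is indeed the best response regardless of what the others do.

36.18 dollars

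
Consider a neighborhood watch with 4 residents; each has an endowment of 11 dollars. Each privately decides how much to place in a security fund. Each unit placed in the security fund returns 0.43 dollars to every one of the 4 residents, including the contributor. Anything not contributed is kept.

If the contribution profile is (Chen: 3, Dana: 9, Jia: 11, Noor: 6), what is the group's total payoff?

Total contributed: 3 + 9 + 11 + 6 = 29; total kept: 4 × 11 − 29 = 15.
The security fund pays out 0.43 × 4 × 29 = 49.88 in aggregate.
Group total = 15 + 49.88 = 64.88.

64.88 dollars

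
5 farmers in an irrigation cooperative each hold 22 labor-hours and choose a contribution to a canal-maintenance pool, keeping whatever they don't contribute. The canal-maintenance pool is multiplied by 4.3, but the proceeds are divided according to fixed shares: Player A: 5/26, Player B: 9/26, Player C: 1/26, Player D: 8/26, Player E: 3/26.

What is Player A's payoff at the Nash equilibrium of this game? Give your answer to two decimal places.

58.38 labor-hours

Player j's private return per contributed unit is 4.3 × (j's share). Contributing is weakly dominant for j when that share is at least 1/4.3 = 0.2326, and contributing 0 is dominant otherwise.
Player B and Player D clear that bar, contributing 22 each; the remaining 3 contribute 0. Total contributed: 44.
Player A keeps 22 and receives 4.3 × 44 × 5/26 = 36.38 from the canal-maintenance pool, for a payoff of 58.38.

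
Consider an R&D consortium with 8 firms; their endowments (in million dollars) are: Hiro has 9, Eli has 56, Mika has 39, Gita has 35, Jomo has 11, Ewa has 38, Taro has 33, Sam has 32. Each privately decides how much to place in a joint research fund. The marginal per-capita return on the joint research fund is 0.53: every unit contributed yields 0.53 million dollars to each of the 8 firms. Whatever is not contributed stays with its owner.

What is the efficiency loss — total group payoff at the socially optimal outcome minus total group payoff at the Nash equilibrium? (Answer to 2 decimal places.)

819.72 million dollars

The private return per contributed unit is 0.53 < 1 for everyone, so the Nash equilibrium is zero contribution and the group total is Σ E_j = 9 + 56 + 39 + 35 + 11 + 38 + 33 + 32 = 253.
Each contributed unit returns 4.240 to the group, so the social optimum is full contribution by everyone: group total = 4.240 × 253 = 1072.72.
Efficiency loss = (4.240 − 1) × 253 = 819.72.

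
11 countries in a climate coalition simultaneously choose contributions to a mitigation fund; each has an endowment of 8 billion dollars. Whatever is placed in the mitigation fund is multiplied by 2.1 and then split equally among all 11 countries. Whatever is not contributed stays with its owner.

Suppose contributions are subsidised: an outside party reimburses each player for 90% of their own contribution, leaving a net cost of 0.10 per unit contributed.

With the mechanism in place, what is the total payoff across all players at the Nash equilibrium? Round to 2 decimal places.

With the mechanism, a contributed unit returns (2.1/11) / 0.10 = 1.9091 per unit of net cost to the contributor — now above 1 — so contributing fully is weakly dominant for every player.
At the Nash equilibrium everyone contributes 8. Group total payoff = 11 × (8 × 0.90 + 2.1 × 8) = 264.00.

264.00 billion dollars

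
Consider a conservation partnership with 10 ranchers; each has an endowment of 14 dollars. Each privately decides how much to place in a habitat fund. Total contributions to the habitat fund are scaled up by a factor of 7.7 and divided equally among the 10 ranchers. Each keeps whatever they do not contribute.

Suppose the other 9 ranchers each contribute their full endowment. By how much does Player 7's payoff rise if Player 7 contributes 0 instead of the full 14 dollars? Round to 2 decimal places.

Switching from a contribution of 14 to 0 lets Player 7 keep an extra 14 dollars, but lowers the habitat fund by 14, which costs Player 7 their own share of that drop: 7.7/10 × 14 = 10.78.
Net gain = 14 − 10.78 = 3.22. The private return per contributed unit (0.7700) is below 1, so free-riding is indeed the best response regardless of what the others do.

3.22 dollars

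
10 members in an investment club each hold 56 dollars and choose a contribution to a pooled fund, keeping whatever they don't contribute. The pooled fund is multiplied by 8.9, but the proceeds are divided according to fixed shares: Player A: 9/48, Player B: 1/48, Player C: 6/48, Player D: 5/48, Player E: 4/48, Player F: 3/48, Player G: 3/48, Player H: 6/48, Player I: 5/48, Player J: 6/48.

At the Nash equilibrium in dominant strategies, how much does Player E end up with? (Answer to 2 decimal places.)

A player with share s gets back 8.9·s per unit contributed, so full contribution is dominant for anyone with s > 1/8.9 = 0.1124 and zero contribution is dominant for anyone below.
Player A, Player C, Player H and Player J clear that bar, contributing 56 each; the remaining 6 contribute 0. Total contributed: 224.
Player E keeps 56 and receives 8.9 × 224 × 4/48 = 166.13 from the pooled fund, for a payoff of 222.13.

222.13 dollars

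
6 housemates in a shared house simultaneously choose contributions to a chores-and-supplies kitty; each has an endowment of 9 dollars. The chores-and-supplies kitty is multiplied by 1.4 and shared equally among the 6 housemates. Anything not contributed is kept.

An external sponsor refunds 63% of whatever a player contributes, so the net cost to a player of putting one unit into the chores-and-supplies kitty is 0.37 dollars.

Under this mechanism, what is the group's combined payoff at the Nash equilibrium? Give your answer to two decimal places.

Even with the mechanism, each unit contributed returns only (1.4/6) / 0.37 = 0.6306 per unit of net cost, so contributing nothing is still dominant.
Everyone keeps their endowment and the group total is 6 × 9 = 54.

54.00 dollars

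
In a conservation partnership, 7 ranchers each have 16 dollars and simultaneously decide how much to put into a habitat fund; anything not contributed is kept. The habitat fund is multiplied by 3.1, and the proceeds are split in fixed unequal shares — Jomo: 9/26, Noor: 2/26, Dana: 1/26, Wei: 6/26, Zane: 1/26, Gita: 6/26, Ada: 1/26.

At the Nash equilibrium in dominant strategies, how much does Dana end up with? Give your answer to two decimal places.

Player j's private return per contributed unit is 3.1 × (j's share). Contributing is weakly dominant for j when that share is at least 1/3.1 = 0.3226, and contributing 0 is dominant otherwise.
Jomo alone (share 9/26) is above the threshold, contributing 16; the remaining 6 contribute 0. Total contributed: 16.
Dana keeps 16 and receives 3.1 × 16 × 1/26 = 1.91 from the habitat fund, for a payoff of 17.91.

17.91 dollars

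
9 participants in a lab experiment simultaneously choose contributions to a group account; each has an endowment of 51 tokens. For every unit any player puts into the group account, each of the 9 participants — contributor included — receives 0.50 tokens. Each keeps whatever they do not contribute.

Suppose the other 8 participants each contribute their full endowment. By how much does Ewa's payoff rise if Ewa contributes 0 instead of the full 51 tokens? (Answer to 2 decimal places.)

Switching from a contribution of 51 to 0 lets Ewa keep an extra 51 tokens, but lowers the group account by 51, which costs Ewa their own share of that drop: 0.50 × 51 = 25.50.
Net gain = 51 − 25.50 = 25.50. The private return per contributed unit (0.50) is below 1, so free-riding is indeed the best response regardless of what the others do.

25.50 tokens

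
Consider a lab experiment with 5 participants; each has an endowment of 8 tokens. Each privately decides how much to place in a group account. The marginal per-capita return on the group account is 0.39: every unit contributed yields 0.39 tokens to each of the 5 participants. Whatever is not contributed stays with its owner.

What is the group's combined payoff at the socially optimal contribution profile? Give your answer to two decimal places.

78.00 tokens

Each contributed unit returns 1.950 to the group as a whole (0.39 to each of 5 players), which exceeds 1, so the social optimum is full contribution: group total = 1.950 × 40 = 78.00.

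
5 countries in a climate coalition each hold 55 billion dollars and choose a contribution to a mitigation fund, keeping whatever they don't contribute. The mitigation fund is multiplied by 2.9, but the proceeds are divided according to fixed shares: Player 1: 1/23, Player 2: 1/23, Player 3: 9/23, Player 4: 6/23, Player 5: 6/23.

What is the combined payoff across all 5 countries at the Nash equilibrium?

Each unit j contributes comes back to j as 2.9 × (j's share), so j prefers to contribute only if that share exceeds 1/2.9 = 0.3448; otherwise keeping the unit dominates.
Player 3 alone (share 9/23) is above the threshold, contributing 55; the remaining 4 contribute 0. Total contributed: 55.
The mitigation fund pays out 2.9 × 55 = 159.50 in total (split across the unequal shares, but the aggregate is all that matters for the group sum).
The 4 free-riders keep 55 each, adding 220. Group total = 220 + 159.50 = 379.50.

379.50 billion dollars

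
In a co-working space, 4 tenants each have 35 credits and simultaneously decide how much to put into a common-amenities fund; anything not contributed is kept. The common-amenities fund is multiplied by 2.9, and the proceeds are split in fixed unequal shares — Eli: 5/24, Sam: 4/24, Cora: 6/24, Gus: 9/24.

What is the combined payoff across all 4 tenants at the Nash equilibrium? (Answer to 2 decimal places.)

Player j's private return per contributed unit is 2.9 × (j's share). Contributing is weakly dominant for j when that share is at least 1/2.9 = 0.3448, and contributing 0 is dominant otherwise.
Only Gus (9/24) clears that bar, contributing 35; the remaining 3 contribute 0. Total contributed: 35.
The common-amenities fund pays out 2.9 × 35 = 101.50 in total (split across the unequal shares, but the aggregate is all that matters for the group sum).
The 3 free-riders keep 35 each, adding 105. Group total = 105 + 101.50 = 206.50.

206.50 credits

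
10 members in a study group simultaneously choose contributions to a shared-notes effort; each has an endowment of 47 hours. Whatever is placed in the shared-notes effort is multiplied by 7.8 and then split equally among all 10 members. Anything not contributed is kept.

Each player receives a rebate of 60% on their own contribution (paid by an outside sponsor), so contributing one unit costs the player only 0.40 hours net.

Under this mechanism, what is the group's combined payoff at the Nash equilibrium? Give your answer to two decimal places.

3948.00 hours

With the mechanism, a contributed unit returns (7.8/10) / 0.40 = 1.9500 per unit of net cost to the contributor — now above 1 — so contributing fully is weakly dominant for every player.
So the Nash equilibrium is full contribution by all 10; the group earns 10 × (47 × 0.60 + 7.8 × 47) = 3948.00.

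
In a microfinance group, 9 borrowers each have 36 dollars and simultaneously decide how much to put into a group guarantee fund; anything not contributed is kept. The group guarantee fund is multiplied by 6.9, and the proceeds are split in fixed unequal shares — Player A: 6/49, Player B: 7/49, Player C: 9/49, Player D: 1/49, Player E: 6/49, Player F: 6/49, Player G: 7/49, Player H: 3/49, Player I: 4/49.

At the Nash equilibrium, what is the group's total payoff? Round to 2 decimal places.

A player with share s gets back 6.9·s per unit contributed, so full contribution is dominant for anyone with s > 1/6.9 = 0.1449 and zero contribution is dominant for anyone below.
The only share above 0.1449 is Player C's 9/49, contributing 36; the remaining 8 contribute 0. Total contributed: 36.
The group guarantee fund pays out 6.9 × 36 = 248.40 in total (split across the unequal shares, but the aggregate is all that matters for the group sum).
The 8 free-riders keep 36 each, adding 288. Group total = 288 + 248.40 = 536.40.

536.40 dollars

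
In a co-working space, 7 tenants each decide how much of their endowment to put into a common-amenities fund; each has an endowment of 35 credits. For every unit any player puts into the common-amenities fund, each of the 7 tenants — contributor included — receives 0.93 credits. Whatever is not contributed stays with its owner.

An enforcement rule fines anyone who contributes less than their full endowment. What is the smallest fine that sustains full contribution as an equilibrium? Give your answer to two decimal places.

Given the others contribute fully, the best deviation is to contribute 0 (any partial contribution still incurs the fine and gives up units whose private return 0.93 is below 1).
Deviating from 35 to 0 saves 35 credits but forfeits the deviator's share of the drop in the common-amenities fund: 0.93 × 35 = 32.55.
So the deviation gain is 35 − 32.55 = 2.45, and the fine must be at least 2.45 credits to wipe it out.

2.45 credits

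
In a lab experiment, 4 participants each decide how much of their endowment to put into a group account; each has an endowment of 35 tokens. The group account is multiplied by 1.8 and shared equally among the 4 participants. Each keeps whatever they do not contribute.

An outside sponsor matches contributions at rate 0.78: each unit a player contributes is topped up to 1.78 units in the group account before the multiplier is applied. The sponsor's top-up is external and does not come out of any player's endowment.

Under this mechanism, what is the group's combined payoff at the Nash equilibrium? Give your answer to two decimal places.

140.00 tokens

With the mechanism, a contributed unit returns 1.8 × 1.78 / 4 = 0.8010 per unit of net cost — still below 1 — so contributing 0 remains dominant for every player.
At the Nash equilibrium no one contributes; group total payoff = 4 × 35 = 140.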